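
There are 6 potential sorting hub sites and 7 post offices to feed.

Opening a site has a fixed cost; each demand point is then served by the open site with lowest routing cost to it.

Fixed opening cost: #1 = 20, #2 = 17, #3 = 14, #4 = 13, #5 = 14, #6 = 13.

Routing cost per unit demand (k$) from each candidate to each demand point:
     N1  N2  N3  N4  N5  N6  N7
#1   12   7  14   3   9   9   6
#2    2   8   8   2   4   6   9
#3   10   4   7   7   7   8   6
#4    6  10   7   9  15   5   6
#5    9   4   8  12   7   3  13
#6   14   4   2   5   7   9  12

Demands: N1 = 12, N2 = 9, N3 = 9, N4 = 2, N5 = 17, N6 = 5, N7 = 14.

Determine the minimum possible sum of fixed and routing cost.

302

Open {#2, #4, #6}: assign each demand point to its cheapest open site.
  N1→#2 12×2=24, N2→#6 9×4=36, N3→#6 9×2=18, N4→#2 2×2=4, N5→#2 17×4=68, N6→#4 5×5=25, N7→#4 14×6=84
  routing cost 259, fixed 43 → total 302.
Compare {#2, #4, #5, #6}: routing cost 249 + fixed 57 = 306.
Compare {#2, #3, #5, #6}: routing cost 249 + fixed 58 = 307.
Compare {#2, #3, #6}: routing cost 264 + fixed 44 = 308.
All other subsets cost ≥ 306. Minimum total cost: 302.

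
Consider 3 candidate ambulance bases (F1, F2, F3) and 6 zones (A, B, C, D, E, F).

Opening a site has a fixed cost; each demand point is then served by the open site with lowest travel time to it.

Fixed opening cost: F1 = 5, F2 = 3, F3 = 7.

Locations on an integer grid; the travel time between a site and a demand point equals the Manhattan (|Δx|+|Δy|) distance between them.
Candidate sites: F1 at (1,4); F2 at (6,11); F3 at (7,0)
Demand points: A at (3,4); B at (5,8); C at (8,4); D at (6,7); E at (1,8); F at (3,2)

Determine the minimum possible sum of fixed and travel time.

Open {F1, F2}: assign each demand point to its cheapest open site.
  A→F1 2, B→F2 4, C→F1 7, D→F2 4, E→F1 4, F→F1 4
  travel time 25, fixed 8 → total 33.
Compare {F1}: travel time 33 + fixed 5 = 38.
Compare {F1, F2, F3}: travel time 23 + fixed 15 = 38.
Compare {F1, F3}: travel time 31 + fixed 12 = 43.
All other subsets cost ≥ 38. Minimum total cost: 33.

33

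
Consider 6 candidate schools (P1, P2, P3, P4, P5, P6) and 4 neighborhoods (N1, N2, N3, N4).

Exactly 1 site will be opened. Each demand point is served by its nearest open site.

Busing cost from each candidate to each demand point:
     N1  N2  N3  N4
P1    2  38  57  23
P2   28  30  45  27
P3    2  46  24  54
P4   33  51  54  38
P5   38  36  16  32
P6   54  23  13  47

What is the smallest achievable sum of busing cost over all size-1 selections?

120

Open {P1}.
  N1→P1 2, N2→P1 38, N3→P1 57, N4→P1 23  ⇒ total 120.
Compare {P5}: total 122.
Compare {P3}: total 126.
No size-1 selection does better; minimum is 120.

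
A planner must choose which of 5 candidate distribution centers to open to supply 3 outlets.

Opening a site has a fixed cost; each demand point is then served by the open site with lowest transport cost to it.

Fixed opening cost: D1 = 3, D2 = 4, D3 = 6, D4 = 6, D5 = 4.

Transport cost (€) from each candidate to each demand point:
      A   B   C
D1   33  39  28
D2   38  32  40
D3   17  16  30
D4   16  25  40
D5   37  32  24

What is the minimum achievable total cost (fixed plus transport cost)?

67

Open {D3, D5}: assign each demand point to its cheapest open site.
  A→D3 17, B→D3 16, C→D5 24
  transport cost 57, fixed 10 → total 67.
Compare {D3}: transport cost 63 + fixed 6 = 69.
Compare {D1, D3}: transport cost 61 + fixed 9 = 70.
Compare {D1, D3, D5}: transport cost 57 + fixed 13 = 70.
All other subsets cost ≥ 69. Minimum total cost: 67.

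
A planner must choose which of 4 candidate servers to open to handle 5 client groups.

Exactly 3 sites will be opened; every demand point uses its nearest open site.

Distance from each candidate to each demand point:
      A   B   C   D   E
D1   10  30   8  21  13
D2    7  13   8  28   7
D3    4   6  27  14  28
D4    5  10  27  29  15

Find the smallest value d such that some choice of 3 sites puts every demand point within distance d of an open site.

Open {D1, D2, D3}.
  Farthest demand point is D at distance 14 (to D3); all others are ≤ 14.
With {D1, D3, D4} the worst case is 14.
With {D2, D3, D4} the worst case is 14.
No size-3 selection achieves below 14.

14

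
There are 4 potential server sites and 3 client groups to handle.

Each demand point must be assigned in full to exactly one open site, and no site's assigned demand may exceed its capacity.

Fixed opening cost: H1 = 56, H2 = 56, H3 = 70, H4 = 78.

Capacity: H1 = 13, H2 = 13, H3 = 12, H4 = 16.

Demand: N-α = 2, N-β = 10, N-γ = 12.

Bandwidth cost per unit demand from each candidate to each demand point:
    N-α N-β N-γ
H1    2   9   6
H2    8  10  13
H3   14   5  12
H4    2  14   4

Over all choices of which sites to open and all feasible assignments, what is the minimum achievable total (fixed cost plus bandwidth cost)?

Open {H3, H4}; cheapest assignment that respects the capacities:
  H3 (cap 12, load 10): N-β — cost 10×5 = 50
  H4 (cap 16, load 14): N-α, N-γ — cost 2×2 + 12×4 = 52
  Shipping 102, fixed 148 → total 250.
  Any other capacity-feasible assignment to {H3, H4} ships for at least 102.
Compare {H1, H3}: its best feasible assignment gives total 276.
Compare {H1, H4}: its best feasible assignment gives total 276.
Every other set of open sites that can feasibly serve all demand totals ≥ 276 even under its best assignment. Minimum: 250.

250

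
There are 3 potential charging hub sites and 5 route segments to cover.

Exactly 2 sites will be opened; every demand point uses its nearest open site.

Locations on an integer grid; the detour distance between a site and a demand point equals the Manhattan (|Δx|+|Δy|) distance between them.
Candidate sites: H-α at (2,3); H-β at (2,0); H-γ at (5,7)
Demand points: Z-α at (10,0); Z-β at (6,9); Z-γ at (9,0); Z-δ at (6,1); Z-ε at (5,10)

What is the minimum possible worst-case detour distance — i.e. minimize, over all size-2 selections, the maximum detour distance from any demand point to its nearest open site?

8

Open {H-β, H-γ}.
  Farthest demand point is Z-α at detour distance 8 (to H-β); all others are ≤ 8.
With {H-α, H-β} the worst case is 10.
With {H-α, H-γ} the worst case is 11.
No size-2 selection achieves below 8.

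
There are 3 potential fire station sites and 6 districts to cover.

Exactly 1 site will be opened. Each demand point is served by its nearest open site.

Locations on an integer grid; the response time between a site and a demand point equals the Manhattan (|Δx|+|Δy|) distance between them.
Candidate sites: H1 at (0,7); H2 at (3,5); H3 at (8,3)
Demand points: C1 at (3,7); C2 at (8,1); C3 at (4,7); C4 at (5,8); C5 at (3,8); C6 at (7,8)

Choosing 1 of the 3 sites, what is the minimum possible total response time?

Open {H2}.
  C1→H2 2, C2→H2 9, C3→H2 3, C4→H2 5, C5→H2 3, C6→H2 7  ⇒ total 29.
Compare {H1}: total 39.
Compare {H3}: total 43.

29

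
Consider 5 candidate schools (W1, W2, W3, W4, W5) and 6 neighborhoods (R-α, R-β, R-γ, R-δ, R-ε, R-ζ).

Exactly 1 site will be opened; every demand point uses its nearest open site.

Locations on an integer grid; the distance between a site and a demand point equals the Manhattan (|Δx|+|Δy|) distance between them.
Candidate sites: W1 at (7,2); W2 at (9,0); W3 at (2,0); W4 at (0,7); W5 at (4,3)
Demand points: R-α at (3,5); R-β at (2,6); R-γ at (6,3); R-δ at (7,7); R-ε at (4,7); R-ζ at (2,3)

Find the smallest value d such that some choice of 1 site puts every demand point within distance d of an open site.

Open {W5}.
  Farthest demand point is R-δ at distance 7 (to W5); all others are ≤ 7.
With {W1} the worst case is 9.
With {W4} the worst case is 10.
No size-1 selection achieves below 7.

7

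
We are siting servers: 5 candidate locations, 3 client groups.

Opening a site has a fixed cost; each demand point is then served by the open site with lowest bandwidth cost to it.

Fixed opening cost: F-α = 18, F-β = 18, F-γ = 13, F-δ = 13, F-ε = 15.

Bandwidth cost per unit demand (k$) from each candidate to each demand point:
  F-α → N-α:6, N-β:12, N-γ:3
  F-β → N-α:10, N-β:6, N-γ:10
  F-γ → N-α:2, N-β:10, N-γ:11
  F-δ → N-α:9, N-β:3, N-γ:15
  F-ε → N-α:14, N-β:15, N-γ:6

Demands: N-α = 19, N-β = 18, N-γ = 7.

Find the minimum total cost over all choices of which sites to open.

157

Open {F-α, F-γ, F-δ}: assign each demand point to its cheapest open site.
  N-α→F-γ 19×2=38, N-β→F-δ 18×3=54, N-γ→F-α 7×3=21
  bandwidth cost 113, fixed 44 → total 157.
Compare {F-α, F-γ, F-δ, F-ε}: bandwidth cost 113 + fixed 59 = 172.
Compare {F-γ, F-δ, F-ε}: bandwidth cost 134 + fixed 41 = 175.
Compare {F-α, F-β, F-γ, F-δ}: bandwidth cost 113 + fixed 62 = 175.
All other subsets cost ≥ 172. Minimum total cost: 157.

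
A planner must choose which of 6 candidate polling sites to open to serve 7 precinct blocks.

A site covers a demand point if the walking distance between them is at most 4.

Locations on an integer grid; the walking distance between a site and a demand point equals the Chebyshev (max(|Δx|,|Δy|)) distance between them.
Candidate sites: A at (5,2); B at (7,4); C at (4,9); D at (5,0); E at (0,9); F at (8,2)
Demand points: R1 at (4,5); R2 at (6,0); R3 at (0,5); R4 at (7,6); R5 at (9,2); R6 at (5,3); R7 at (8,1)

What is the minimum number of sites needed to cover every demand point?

Coverage sets (demand points within 4 of each site):
  A: {R1, R2, R4, R5, R6, R7}
  B: {R1, R2, R4, R5, R6, R7}
  C: {R1, R3, R4}
  D: {R2, R5, R6, R7}
  E: {R1, R3}
  F: {R1, R2, R4, R5, R6, R7}
No single site covers all 7 demand points.
But {A, C} covers everything, so the minimum is 2.

2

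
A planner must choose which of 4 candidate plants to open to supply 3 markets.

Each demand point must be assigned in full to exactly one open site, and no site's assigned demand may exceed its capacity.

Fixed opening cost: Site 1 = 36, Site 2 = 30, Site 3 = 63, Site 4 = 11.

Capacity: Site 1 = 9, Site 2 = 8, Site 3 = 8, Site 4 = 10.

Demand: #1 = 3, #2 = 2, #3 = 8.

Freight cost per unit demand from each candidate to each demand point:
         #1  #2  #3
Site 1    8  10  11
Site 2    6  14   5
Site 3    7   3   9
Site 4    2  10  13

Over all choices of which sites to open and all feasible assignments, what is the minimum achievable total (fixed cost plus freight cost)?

Open {Site 2, Site 4}; cheapest assignment that respects the capacities:
  Site 2 (cap 8, load 8): #3 — cost 8×5 = 40
  Site 4 (cap 10, load 5): #1, #2 — cost 3×2 + 2×10 = 26
  Shipping 66, fixed 41 → total 107.
  Any other capacity-feasible assignment to {Site 2, Site 4} ships for at least 66.
Compare {Site 1, Site 2, Site 4}: its best feasible assignment gives total 143.
Compare {Site 1, Site 2}: its best feasible assignment gives total 150.
Every other set of open sites that can feasibly serve all demand totals ≥ 143 even under its best assignment. Minimum: 107.

107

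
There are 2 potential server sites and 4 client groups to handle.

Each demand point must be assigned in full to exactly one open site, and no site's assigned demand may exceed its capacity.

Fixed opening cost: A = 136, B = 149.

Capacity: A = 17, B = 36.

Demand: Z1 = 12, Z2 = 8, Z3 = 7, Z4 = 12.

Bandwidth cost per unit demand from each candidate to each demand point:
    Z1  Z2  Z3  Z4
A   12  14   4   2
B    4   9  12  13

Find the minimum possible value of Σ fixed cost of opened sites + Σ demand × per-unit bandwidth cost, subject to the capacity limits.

Open {A, B}; cheapest assignment that respects the capacities:
  A (cap 17, load 12): Z4 — cost 12×2 = 24
  B (cap 36, load 27): Z1, Z2, Z3 — cost 12×4 + 8×9 + 7×12 = 204
  Shipping 228, fixed 285 → total 513.
  Any other capacity-feasible assignment to {A, B} ships for at least 228.
Total demand is 39 and no other set of sites has combined capacity ≥ 39, so {A, B} is the only feasible choice of open sites. Minimum: 513.

513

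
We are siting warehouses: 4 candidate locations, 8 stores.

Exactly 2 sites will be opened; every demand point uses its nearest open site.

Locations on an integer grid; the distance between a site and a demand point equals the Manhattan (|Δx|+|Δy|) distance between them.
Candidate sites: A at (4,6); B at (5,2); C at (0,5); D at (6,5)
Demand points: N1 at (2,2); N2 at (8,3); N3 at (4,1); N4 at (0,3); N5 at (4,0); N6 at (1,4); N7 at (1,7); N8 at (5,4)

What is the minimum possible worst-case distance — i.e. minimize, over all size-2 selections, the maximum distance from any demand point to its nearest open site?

4

Open {B, C}.
  Farthest demand point is N2 at distance 4 (to B); all others are ≤ 4.
With {A, B} the worst case is 6.
With {A, C} the worst case is 7.
No size-2 selection achieves below 4.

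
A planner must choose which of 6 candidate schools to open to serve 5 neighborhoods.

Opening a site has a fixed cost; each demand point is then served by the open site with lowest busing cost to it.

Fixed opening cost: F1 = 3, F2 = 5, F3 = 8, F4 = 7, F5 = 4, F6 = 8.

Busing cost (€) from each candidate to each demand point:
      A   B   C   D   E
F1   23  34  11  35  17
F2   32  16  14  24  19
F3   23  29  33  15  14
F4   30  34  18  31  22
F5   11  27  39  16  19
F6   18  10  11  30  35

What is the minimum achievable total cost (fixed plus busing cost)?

Open {F5, F6}: assign each demand point to its cheapest open site.
  A→F5 11, B→F6 10, C→F6 11, D→F5 16, E→F5 19
  busing cost 67, fixed 12 → total 79.
Compare {F1, F5, F6}: busing cost 65 + fixed 15 = 80.
Compare {F3, F5, F6}: busing cost 61 + fixed 20 = 81.
Compare {F1, F2, F5}: busing cost 71 + fixed 12 = 83.
All other subsets cost ≥ 80. Minimum total cost: 79.

79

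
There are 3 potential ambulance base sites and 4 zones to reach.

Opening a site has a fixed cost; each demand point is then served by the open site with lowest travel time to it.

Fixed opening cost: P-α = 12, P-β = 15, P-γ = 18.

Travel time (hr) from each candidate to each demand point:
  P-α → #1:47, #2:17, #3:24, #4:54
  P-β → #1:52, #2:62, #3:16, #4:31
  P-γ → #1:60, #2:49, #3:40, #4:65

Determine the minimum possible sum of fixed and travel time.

Open {P-α, P-β}: assign each demand point to its cheapest open site.
  #1→P-α 47, #2→P-α 17, #3→P-β 16, #4→P-β 31
  travel time 111, fixed 27 → total 138.
Compare {P-α}: travel time 142 + fixed 12 = 154.
Compare {P-α, P-β, P-γ}: travel time 111 + fixed 45 = 156.
Compare {P-α, P-γ}: travel time 142 + fixed 30 = 172.
All other subsets cost ≥ 154. Minimum total cost: 138.

138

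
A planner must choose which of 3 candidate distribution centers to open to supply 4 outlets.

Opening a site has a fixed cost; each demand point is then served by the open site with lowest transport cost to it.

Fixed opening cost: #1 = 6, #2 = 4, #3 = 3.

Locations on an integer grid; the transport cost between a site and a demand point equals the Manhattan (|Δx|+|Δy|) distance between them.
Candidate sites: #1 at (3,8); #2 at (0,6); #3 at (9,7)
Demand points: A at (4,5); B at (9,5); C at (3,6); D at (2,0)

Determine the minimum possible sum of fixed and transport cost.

25

Open {#2, #3}: assign each demand point to its cheapest open site.
  A→#2 5, B→#3 2, C→#2 3, D→#2 8
  transport cost 18, fixed 7 → total 25.
Compare {#1, #3}: transport cost 17 + fixed 9 = 26.
Compare {#1, #2, #3}: transport cost 16 + fixed 13 = 29.
Compare {#1}: transport cost 24 + fixed 6 = 30.
All other subsets cost ≥ 26. Minimum total cost: 25.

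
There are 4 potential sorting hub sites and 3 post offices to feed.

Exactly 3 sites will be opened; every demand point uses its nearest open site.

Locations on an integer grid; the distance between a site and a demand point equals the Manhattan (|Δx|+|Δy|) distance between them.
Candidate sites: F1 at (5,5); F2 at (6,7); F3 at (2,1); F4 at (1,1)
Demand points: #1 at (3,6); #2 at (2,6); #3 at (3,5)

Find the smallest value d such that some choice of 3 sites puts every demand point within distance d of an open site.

4

Open {F1, F2, F3}.
  Farthest demand point is #2 at distance 4 (to F1); all others are ≤ 4.
With {F1, F2, F4} the worst case is 4.
With {F1, F3, F4} the worst case is 4.
No size-3 selection achieves below 4.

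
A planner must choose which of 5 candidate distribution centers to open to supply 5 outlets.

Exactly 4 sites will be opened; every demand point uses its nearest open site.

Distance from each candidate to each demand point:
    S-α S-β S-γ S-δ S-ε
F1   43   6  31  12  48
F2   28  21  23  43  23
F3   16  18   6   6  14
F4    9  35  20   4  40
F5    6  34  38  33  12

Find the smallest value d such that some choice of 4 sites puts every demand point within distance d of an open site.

12

Open {F1, F2, F3, F5}.
  Farthest demand point is S-ε at distance 12 (to F5); all others are ≤ 12.
With {F1, F3, F4, F5} the worst case is 12.
With {F1, F2, F3, F4} the worst case is 14.
No size-4 selection achieves below 12.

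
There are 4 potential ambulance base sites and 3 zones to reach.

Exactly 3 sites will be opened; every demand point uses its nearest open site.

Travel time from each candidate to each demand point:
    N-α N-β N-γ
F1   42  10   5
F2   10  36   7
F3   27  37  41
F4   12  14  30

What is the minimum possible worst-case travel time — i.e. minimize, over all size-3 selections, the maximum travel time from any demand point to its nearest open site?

Open {F1, F2, F3}.
  Farthest demand point is N-α at travel time 10 (to F2); all others are ≤ 10.
With {F1, F2, F4} the worst case is 10.
With {F1, F3, F4} the worst case is 12.
No size-3 selection achieves below 10.

10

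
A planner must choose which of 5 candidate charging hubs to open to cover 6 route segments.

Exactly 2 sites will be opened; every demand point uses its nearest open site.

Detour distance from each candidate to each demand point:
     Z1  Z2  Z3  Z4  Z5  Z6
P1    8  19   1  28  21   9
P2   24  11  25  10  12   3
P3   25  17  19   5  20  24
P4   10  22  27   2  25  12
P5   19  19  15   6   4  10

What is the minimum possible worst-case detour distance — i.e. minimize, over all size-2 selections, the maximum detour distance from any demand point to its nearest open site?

Open {P1, P2}.
  Farthest demand point is Z5 at detour distance 12 (to P2); all others are ≤ 12.
With {P1, P5} the worst case is 19.
With {P2, P5} the worst case is 19.
No size-2 selection achieves below 12.

12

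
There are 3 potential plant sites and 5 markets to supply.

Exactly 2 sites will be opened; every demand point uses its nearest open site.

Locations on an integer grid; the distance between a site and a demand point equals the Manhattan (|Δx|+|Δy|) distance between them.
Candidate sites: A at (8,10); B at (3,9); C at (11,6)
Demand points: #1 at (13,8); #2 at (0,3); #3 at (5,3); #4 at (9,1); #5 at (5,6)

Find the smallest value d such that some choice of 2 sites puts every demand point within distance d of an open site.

Open {B, C}.
  Farthest demand point is #2 at distance 9 (to B); all others are ≤ 9.
With {A, B} the worst case is 10.
With {A, C} the worst case is 14.
No size-2 selection achieves below 9.

9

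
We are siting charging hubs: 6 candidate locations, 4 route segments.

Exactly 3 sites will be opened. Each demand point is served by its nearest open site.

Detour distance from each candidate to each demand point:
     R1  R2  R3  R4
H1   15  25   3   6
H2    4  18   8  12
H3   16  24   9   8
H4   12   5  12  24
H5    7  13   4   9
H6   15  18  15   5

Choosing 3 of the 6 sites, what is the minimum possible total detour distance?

Open {H1, H2, H4}.
  R1→H2 4, R2→H4 5, R3→H1 3, R4→H1 6  ⇒ total 18.
Compare {H1, H4, H5}: total 21.
Compare {H4, H5, H6}: total 21.
No size-3 selection does better; minimum is 18.

18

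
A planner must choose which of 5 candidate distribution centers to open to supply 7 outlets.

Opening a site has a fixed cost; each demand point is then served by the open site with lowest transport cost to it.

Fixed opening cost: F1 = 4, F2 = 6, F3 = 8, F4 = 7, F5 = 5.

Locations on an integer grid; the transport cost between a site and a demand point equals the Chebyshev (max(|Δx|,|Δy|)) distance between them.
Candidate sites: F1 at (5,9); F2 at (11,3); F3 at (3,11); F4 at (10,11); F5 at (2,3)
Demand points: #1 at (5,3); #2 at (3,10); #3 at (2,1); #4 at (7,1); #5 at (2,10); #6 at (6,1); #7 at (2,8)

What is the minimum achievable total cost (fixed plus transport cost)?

Open {F1, F5}: assign each demand point to its cheapest open site.
  #1→F5 3, #2→F1 2, #3→F5 2, #4→F5 5, #5→F1 3, #6→F5 4, #7→F1 3
  transport cost 22, fixed 9 → total 31.
Compare {F3, F5}: transport cost 19 + fixed 13 = 32.
Compare {F1, F2, F5}: transport cost 21 + fixed 15 = 36.
Compare {F1, F3, F5}: transport cost 19 + fixed 17 = 36.
All other subsets cost ≥ 32. Minimum total cost: 31.

31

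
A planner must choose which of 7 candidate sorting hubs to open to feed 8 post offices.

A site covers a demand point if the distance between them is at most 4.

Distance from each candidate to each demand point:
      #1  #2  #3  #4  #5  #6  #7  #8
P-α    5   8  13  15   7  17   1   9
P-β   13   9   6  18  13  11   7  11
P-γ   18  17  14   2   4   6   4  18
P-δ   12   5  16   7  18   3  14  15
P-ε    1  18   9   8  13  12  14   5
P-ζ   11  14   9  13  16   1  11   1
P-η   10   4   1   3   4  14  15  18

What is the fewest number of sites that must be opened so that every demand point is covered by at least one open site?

4

Coverage sets (demand points within 4 of each site):
  P-α: {#7}
  P-β: {}
  P-γ: {#4, #5, #7}
  P-δ: {#6}
  P-ε: {#1}
  P-ζ: {#6, #8}
  P-η: {#2, #3, #4, #5}
No 3 sites suffice: every size-3 union leaves at least one demand point uncovered.
But {P-α, P-ε, P-ζ, P-η} covers everything, so the minimum is 4.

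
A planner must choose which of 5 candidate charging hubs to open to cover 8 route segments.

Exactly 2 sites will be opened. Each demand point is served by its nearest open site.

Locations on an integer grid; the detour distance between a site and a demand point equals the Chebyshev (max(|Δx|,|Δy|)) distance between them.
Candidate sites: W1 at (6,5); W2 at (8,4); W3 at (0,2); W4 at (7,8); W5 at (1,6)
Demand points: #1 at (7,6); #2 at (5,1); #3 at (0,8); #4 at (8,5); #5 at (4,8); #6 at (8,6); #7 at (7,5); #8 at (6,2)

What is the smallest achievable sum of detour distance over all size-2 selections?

16

Open {W2, W5}.
  #1→W2 2, #2→W2 3, #3→W5 2, #4→W2 1, #5→W5 3, #6→W2 2, #7→W2 1, #8→W2 2  ⇒ total 16.
Compare {W1, W5}: total 18.
Compare {W1, W2}: total 19.
No size-2 selection does better; minimum is 16.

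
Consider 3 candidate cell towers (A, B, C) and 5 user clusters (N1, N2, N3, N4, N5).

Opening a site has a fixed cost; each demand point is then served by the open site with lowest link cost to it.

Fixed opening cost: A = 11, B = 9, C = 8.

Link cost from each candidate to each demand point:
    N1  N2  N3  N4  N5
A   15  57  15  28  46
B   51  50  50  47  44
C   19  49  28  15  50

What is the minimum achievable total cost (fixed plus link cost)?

Open {A, C}: assign each demand point to its cheapest open site.
  N1→A 15, N2→C 49, N3→A 15, N4→C 15, N5→A 46
  link cost 140, fixed 19 → total 159.
Compare {A, B, C}: link cost 138 + fixed 28 = 166.
Compare {C}: link cost 161 + fixed 8 = 169.
Compare {A}: link cost 161 + fixed 11 = 172.
All other subsets cost ≥ 166. Minimum total cost: 159.

159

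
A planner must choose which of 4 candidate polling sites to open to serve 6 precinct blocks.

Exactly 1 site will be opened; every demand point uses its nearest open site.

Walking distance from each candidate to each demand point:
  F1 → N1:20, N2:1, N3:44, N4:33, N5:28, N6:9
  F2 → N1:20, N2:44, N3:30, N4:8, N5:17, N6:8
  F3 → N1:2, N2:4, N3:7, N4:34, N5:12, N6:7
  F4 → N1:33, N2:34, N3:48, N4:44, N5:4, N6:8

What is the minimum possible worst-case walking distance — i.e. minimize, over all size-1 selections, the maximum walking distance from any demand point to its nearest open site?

Open {F3}.
  Farthest demand point is N4 at walking distance 34 (to F3); all others are ≤ 34.
With {F1} the worst case is 44.
With {F2} the worst case is 44.
No size-1 selection achieves below 34.

34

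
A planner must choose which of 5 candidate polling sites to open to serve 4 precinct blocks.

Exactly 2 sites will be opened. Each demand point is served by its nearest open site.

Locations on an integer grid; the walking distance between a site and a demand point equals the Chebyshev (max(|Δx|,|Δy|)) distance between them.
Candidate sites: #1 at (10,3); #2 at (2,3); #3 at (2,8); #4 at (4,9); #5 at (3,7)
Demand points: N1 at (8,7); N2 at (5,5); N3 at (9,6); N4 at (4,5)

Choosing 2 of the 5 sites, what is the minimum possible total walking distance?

11

Open {#1, #5}.
  N1→#1 4, N2→#5 2, N3→#1 3, N4→#5 2  ⇒ total 11.
Compare {#1, #2}: total 12.
Compare {#1, #3}: total 13.
No size-2 selection does better; minimum is 11.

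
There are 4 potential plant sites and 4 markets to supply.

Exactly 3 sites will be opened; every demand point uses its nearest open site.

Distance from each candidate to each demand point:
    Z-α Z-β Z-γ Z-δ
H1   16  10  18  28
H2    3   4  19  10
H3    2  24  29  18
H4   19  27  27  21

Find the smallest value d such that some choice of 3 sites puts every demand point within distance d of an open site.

18

Open {H1, H2, H3}.
  Farthest demand point is Z-γ at distance 18 (to H1); all others are ≤ 18.
With {H1, H2, H4} the worst case is 18.
With {H1, H3, H4} the worst case is 18.
No size-3 selection achieves below 18.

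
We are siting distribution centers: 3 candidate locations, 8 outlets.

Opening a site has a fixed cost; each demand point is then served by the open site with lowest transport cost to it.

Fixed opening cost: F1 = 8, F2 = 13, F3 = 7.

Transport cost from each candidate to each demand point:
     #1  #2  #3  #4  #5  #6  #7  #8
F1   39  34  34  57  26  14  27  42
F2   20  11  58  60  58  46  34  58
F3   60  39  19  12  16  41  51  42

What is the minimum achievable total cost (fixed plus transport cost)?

189

Open {F1, F2, F3}: assign each demand point to its cheapest open site.
  #1→F2 20, #2→F2 11, #3→F3 19, #4→F3 12, #5→F3 16, #6→F1 14, #7→F1 27, #8→F1 42
  transport cost 161, fixed 28 → total 189.
Compare {F2, F3}: transport cost 195 + fixed 20 = 215.
Compare {F1, F3}: transport cost 203 + fixed 15 = 218.
Compare {F1, F2}: transport cost 231 + fixed 21 = 252.
All other subsets cost ≥ 215. Minimum total cost: 189.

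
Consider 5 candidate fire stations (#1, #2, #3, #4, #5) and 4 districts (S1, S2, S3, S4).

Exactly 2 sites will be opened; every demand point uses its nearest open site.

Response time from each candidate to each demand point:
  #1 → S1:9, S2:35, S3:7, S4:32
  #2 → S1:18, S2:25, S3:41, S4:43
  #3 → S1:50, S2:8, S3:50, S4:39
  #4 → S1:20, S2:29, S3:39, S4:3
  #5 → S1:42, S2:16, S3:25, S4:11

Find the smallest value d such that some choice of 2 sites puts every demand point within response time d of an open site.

16

Open {#1, #5}.
  Farthest demand point is S2 at response time 16 (to #5); all others are ≤ 16.
With {#2, #5} the worst case is 25.
With {#4, #5} the worst case is 25.
No size-2 selection achieves below 16.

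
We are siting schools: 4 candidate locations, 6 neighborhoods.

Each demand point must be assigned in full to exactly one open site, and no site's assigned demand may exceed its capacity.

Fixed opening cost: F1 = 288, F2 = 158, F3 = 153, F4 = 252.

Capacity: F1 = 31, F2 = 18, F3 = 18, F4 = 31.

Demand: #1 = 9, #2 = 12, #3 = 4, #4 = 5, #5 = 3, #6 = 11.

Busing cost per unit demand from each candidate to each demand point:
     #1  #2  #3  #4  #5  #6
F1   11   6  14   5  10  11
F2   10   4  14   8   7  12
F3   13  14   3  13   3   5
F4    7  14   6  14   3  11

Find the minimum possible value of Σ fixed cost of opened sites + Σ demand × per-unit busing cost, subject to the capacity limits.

713

Open {F1, F3}; cheapest assignment that respects the capacities:
  F1 (cap 31, load 26): #1, #2, #4 — cost 9×11 + 12×6 + 5×5 = 196
  F3 (cap 18, load 18): #3, #5, #6 — cost 4×3 + 3×3 + 11×5 = 76
  Shipping 272, fixed 441 → total 713.
  Any other capacity-feasible assignment to {F1, F3} ships for at least 272.
Compare {F2, F4}: its best feasible assignment gives total 715.
Compare {F3, F4}: its best feasible assignment gives total 782.
Every other set of open sites that can feasibly serve all demand totals ≥ 715 even under its best assignment. Minimum: 713.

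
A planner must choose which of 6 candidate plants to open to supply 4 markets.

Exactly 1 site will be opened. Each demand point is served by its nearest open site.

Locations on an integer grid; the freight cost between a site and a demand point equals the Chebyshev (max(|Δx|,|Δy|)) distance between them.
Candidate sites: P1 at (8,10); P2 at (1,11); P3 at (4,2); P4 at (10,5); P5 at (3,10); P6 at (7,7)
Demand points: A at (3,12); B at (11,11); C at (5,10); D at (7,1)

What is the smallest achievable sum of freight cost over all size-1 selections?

Open {P6}.
  A→P6 5, B→P6 4, C→P6 3, D→P6 6  ⇒ total 18.
Compare {P1}: total 20.
Compare {P5}: total 21.
No size-1 selection does better; minimum is 18.

18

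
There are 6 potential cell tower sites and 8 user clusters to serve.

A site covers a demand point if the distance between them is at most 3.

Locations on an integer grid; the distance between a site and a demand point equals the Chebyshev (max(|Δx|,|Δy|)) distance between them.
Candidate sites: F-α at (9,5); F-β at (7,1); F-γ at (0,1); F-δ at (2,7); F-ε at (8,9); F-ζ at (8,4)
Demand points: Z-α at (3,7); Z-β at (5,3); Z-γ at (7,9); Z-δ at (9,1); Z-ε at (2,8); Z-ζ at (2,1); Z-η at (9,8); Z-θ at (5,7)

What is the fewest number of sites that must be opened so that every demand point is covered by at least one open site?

4

Coverage sets (demand points within 3 of each site):
  F-α: {Z-η}
  F-β: {Z-β, Z-δ}
  F-γ: {Z-ζ}
  F-δ: {Z-α, Z-ε, Z-θ}
  F-ε: {Z-γ, Z-η, Z-θ}
  F-ζ: {Z-β, Z-δ, Z-θ}
No 3 sites suffice: every size-3 union leaves at least one demand point uncovered.
But {F-β, F-γ, F-δ, F-ε} covers everything, so the minimum is 4.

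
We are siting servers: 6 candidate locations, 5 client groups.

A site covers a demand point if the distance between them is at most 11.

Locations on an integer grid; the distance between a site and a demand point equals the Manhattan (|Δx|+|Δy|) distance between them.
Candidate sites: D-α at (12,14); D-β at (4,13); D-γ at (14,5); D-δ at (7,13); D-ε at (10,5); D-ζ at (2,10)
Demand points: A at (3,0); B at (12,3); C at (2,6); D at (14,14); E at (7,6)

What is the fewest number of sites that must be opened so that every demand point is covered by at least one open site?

Coverage sets (demand points within 11 of each site):
  D-α: {B, D}
  D-β: {C, D, E}
  D-γ: {B, D, E}
  D-δ: {D, E}
  D-ε: {B, C, E}
  D-ζ: {A, C, E}
No single site covers all 5 demand points.
But {D-α, D-ζ} covers everything, so the minimum is 2.

2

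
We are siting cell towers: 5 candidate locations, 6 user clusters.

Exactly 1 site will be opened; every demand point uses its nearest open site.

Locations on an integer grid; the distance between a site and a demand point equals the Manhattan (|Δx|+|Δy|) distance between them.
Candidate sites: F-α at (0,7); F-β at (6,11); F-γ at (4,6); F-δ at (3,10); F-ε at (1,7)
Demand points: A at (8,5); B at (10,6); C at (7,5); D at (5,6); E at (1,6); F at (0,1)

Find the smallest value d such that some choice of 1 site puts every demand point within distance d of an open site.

Open {F-γ}.
  Farthest demand point is F at distance 9 (to F-γ); all others are ≤ 9.
With {F-ε} the worst case is 10.
With {F-α} the worst case is 11.
No size-1 selection achieves below 9.

9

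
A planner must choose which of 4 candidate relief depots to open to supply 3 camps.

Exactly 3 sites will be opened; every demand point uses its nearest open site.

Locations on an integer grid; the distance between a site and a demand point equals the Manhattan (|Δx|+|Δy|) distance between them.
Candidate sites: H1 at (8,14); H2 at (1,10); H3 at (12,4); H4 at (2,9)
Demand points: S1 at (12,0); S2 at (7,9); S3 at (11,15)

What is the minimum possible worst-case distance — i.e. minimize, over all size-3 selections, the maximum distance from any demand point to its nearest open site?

Open {H1, H3, H4}.
  Farthest demand point is S2 at distance 5 (to H4); all others are ≤ 5.
With {H1, H2, H3} the worst case is 6.
With {H2, H3, H4} the worst case is 12.
No size-3 selection achieves below 5.

5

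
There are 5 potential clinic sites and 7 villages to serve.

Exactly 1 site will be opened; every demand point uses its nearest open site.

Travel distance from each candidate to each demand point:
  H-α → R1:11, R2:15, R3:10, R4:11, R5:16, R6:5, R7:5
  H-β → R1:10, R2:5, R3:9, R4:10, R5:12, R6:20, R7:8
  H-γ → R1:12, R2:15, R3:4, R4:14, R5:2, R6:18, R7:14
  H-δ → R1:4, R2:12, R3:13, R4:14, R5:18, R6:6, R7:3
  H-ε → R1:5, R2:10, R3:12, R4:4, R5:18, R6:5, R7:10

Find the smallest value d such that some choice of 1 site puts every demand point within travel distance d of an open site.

16

Open {H-α}.
  Farthest demand point is R5 at travel distance 16 (to H-α); all others are ≤ 16.
With {H-γ} the worst case is 18.
With {H-δ} the worst case is 18.
No size-1 selection achieves below 16.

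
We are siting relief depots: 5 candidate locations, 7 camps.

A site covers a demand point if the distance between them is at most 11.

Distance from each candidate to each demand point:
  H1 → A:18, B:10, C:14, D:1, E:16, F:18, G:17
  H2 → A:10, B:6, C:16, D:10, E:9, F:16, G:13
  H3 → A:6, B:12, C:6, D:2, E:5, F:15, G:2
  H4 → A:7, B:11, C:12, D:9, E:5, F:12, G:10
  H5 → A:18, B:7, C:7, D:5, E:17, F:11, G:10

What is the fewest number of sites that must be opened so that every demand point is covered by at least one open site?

2

Coverage sets (demand points within 11 of each site):
  H1: {B, D}
  H2: {A, B, D, E}
  H3: {A, C, D, E, G}
  H4: {A, B, D, E, G}
  H5: {B, C, D, F, G}
No single site covers all 7 demand points.
But {H2, H5} covers everything, so the minimum is 2.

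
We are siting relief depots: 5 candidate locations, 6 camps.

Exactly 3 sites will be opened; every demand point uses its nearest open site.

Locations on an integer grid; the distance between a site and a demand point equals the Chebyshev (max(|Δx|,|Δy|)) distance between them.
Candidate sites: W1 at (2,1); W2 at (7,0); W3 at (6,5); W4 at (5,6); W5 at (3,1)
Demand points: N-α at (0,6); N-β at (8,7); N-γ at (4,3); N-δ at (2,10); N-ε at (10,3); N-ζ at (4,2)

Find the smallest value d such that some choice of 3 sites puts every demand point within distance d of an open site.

5

Open {W1, W2, W3}.
  Farthest demand point is N-α at distance 5 (to W1); all others are ≤ 5.
With {W1, W2, W4} the worst case is 5.
With {W1, W3, W4} the worst case is 5.
No size-3 selection achieves below 5.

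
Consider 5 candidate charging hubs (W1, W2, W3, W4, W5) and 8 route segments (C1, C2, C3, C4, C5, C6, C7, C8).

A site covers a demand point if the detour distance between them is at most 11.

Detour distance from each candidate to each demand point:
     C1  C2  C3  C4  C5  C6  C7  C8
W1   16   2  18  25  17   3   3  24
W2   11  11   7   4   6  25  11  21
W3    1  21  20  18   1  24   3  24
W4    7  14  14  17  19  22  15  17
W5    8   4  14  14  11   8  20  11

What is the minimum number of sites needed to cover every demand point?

2

Coverage sets (demand points within 11 of each site):
  W1: {C2, C6, C7}
  W2: {C1, C2, C3, C4, C5, C7}
  W3: {C1, C5, C7}
  W4: {C1}
  W5: {C1, C2, C5, C6, C8}
No single site covers all 8 demand points.
But {W2, W5} covers everything, so the minimum is 2.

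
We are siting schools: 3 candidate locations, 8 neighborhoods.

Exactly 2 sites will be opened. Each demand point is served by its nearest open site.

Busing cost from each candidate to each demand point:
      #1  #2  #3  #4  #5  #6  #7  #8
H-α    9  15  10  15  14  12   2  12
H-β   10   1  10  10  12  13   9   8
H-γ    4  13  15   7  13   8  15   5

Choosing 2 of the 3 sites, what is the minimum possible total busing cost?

56

Open {H-β, H-γ}.
  #1→H-γ 4, #2→H-β 1, #3→H-β 10, #4→H-γ 7, #5→H-β 12, #6→H-γ 8, #7→H-β 9, #8→H-γ 5  ⇒ total 56.
Compare {H-α, H-γ}: total 62.
Compare {H-α, H-β}: total 64.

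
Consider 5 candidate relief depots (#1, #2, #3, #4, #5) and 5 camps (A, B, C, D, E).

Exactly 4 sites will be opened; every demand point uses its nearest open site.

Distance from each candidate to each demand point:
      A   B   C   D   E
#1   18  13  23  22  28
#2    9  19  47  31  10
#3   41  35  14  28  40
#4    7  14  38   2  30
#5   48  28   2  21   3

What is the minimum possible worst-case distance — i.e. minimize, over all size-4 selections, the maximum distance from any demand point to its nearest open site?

13

Open {#1, #2, #4, #5}.
  Farthest demand point is B at distance 13 (to #1); all others are ≤ 13.
With {#1, #3, #4, #5} the worst case is 13.
With {#1, #2, #3, #4} the worst case is 14.
No size-4 selection achieves below 13.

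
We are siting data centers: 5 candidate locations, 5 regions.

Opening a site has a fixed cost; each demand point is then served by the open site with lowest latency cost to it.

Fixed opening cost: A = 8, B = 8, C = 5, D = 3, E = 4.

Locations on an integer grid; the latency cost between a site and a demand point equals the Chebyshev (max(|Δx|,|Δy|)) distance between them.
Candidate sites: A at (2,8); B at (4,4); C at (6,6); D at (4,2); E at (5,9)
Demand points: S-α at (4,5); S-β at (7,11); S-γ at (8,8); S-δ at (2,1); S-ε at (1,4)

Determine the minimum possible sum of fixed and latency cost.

20

Open {D, E}: assign each demand point to its cheapest open site.
  S-α→D 3, S-β→E 2, S-γ→E 3, S-δ→D 2, S-ε→D 3
  latency cost 13, fixed 7 → total 20.
Compare {C, D}: latency cost 14 + fixed 8 = 22.
Compare {C, D, E}: latency cost 11 + fixed 12 = 23.
Compare {C}: latency cost 19 + fixed 5 = 24.
All other subsets cost ≥ 22. Minimum total cost: 20.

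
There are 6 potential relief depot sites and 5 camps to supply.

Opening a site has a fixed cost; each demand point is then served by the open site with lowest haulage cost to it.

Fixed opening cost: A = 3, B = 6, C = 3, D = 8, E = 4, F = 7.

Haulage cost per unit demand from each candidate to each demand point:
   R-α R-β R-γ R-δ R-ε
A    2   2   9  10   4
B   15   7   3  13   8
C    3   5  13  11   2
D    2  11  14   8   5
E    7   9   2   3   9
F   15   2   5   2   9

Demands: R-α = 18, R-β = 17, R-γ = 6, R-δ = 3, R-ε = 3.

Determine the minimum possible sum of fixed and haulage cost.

107

Open {A, C, E}: assign each demand point to its cheapest open site.
  R-α→A 18×2=36, R-β→A 17×2=34, R-γ→E 6×2=12, R-δ→E 3×3=9, R-ε→C 3×2=6
  haulage cost 97, fixed 10 → total 107.
Compare {A, E}: haulage cost 103 + fixed 7 = 110.
Compare {A, C, E, F}: haulage cost 94 + fixed 17 = 111.
Compare {A, B, C, E}: haulage cost 97 + fixed 16 = 113.
All other subsets cost ≥ 110. Minimum total cost: 107.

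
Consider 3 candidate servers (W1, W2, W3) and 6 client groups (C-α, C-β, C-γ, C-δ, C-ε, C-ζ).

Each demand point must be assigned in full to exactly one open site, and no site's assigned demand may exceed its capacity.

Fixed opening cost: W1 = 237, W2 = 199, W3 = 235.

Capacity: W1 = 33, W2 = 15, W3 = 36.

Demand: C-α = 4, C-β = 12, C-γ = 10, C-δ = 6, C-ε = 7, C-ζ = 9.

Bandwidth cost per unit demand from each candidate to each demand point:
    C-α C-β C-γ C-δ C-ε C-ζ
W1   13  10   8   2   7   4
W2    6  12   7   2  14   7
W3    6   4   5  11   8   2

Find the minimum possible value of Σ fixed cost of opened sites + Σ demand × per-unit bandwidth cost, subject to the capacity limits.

Open {W1, W3}; cheapest assignment that respects the capacities:
  W1 (cap 33, load 13): C-δ, C-ε — cost 6×2 + 7×7 = 61
  W3 (cap 36, load 35): C-α, C-β, C-γ, C-ζ — cost 4×6 + 12×4 + 10×5 + 9×2 = 140
  Shipping 201, fixed 472 → total 673.
  Any other capacity-feasible assignment to {W1, W3} ships for at least 201.
Compare {W2, W3}: its best feasible assignment gives total 684.
Compare {W1, W2}: its best feasible assignment gives total 812.
Every other set of open sites that can feasibly serve all demand totals ≥ 684 even under its best assignment. Minimum: 673.

673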